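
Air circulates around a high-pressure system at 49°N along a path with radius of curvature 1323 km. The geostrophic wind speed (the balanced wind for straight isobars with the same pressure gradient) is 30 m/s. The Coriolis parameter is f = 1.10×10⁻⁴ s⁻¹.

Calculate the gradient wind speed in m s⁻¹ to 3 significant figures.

42.3 m s⁻¹

Around a high, pressure-gradient force acts outward with centrifugal, so Coriolis balances both:
fV = (1/ρ)|∂P/∂n| + V²/R  →  V² − fR·V + fR·V_g = 0
With fR = 1.10×10⁻⁴ × 1323×10³ m = 146 m/s:
V = [fR − √((fR)² − 4 fR V_g)]/2 = [146 − √(146² − 4×146×30)]/2 = 42.3 m/s
Supergeostrophic (V > V_g = 30 m/s), as expected around a high.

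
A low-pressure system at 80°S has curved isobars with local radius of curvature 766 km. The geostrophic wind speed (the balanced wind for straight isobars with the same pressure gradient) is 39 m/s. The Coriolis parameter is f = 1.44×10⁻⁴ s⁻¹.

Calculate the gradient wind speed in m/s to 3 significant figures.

Around a low, centrifugal force acts outward with Coriolis, so pressure-gradient force balances both:
(1/ρ)|∂P/∂n| = fV + V²/R  →  V² + fR·V − fR·V_g = 0
With fR = 1.44×10⁻⁴ × 766×10³ m = 110 m/s:
V = [−fR + √((fR)² + 4 fR V_g)]/2 = [−110 + √(110² + 4×110×39)]/2 = 30.5 m/s
Subgeostrophic (V < V_g = 39 m/s), as expected around a low.

30.5 m/s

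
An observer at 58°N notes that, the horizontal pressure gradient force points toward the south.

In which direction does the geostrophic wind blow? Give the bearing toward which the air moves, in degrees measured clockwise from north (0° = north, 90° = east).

270°

The pressure-gradient force points toward the south (bearing 180°).
Geostrophic balance: in the Northern Hemisphere the Coriolis force deflects motion to the right, so the geostrophic wind blows 90° to the right of the pressure-gradient force (low pressure on the left).
Rotating 180° by 90° clockwise gives 270° — the wind blows toward the west.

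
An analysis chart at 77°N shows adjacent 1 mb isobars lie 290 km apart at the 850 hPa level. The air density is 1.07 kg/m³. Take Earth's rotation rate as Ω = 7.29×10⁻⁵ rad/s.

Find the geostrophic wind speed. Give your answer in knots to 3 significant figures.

Coriolis parameter at 77°N:
f = 2Ω sin φ = 2 × 7.29×10⁻⁵ × sin 77° = 1.42×10⁻⁴ s⁻¹
Pressure gradient: |∂P/∂n| = 100 Pa / 290000 m = 3.45×10⁻⁴ Pa/m
Geostrophic balance (pressure-gradient force = Coriolis force):
V_g = (1/(fρ)) |∂P/∂n| = 3.45×10⁻⁴ / (1.42×10⁻⁴ × 1.07) = 2.27 m/s
Converting: 2.27 m/s × 1.944 = 4.41 knots

4.41 knots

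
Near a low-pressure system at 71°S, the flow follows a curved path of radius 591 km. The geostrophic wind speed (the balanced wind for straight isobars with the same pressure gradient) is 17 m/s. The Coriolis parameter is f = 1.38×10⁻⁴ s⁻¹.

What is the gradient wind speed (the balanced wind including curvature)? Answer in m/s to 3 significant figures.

14.4 m/s

Around a low, centrifugal force acts outward with Coriolis, so pressure-gradient force balances both:
(1/ρ)|∂P/∂n| = fV + V²/R  →  V² + fR·V − fR·V_g = 0
With fR = 1.38×10⁻⁴ × 591×10³ m = 81.6 m/s:
V = [−fR + √((fR)² + 4 fR V_g)]/2 = [−81.6 + √(81.6² + 4×81.6×17)]/2 = 14.4 m/s
Subgeostrophic (V < V_g = 17 m/s), as expected around a low.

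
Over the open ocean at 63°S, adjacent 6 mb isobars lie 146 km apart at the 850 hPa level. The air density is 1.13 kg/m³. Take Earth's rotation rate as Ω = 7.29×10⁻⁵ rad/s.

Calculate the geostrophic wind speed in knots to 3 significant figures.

54.4 knots

Coriolis parameter at 63°S:
f = 2Ω sin φ = 2 × 7.29×10⁻⁵ × sin 63° = 1.30×10⁻⁴ s⁻¹
Pressure gradient: |∂P/∂n| = 600 Pa / 146000 m = 4.11×10⁻³ Pa/m
Geostrophic balance (pressure-gradient force = Coriolis force):
V_g = (1/(fρ)) |∂P/∂n| = 4.11×10⁻³ / (1.30×10⁻⁴ × 1.13) = 28.0 m/s
Converting: 28.0 m/s × 1.944 = 54.4 knots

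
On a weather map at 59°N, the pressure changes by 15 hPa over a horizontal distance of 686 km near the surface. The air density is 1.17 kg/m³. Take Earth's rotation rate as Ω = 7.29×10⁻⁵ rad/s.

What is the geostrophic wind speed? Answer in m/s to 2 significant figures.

Coriolis parameter at 59°N:
f = 2Ω sin φ = 2 × 7.29×10⁻⁵ × sin 59° = 1.25×10⁻⁴ s⁻¹
Pressure gradient: |∂P/∂n| = 1500 Pa / 686000 m = 2.19×10⁻³ Pa/m
Geostrophic balance (pressure-gradient force = Coriolis force):
V_g = (1/(fρ)) |∂P/∂n| = 2.19×10⁻³ / (1.25×10⁻⁴ × 1.17) = 15.0 m/s

15 m/s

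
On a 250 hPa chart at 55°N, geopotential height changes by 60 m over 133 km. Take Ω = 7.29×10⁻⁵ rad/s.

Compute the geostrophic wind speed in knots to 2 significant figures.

Coriolis parameter at 55°N:
f = 2Ω sin φ = 2 × 7.29×10⁻⁵ × sin 55° = 1.19×10⁻⁴ s⁻¹
Height gradient: |∂Z/∂n| = 60 m / 133000 m = 4.51×10⁻⁴
On a pressure surface, geostrophic balance gives V_g = (g/f)|∂Z/∂n|:
V_g = 9.81 × 4.51×10⁻⁴ / 1.19×10⁻⁴ = 37.1 m/s
Converting: 37.1 m/s × 1.944 = 72 knots

72 knots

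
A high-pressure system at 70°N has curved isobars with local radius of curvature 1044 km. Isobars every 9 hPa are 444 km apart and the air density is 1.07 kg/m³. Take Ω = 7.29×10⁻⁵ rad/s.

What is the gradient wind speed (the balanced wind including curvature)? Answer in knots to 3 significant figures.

Coriolis parameter at 70°N:
f = 2Ω sin φ = 2 × 7.29×10⁻⁵ × sin 70° = 1.37×10⁻⁴ s⁻¹
Pressure gradient: |∂P/∂n| = 900 Pa / 444000 m = 2.03×10⁻³ Pa/m
Geostrophic speed: V_g = |∂P/∂n|/(fρ) = 2.03×10⁻³/(1.37×10⁻⁴ × 1.07) = 13.8 m/s
Around a high, pressure-gradient force acts outward with centrifugal, so Coriolis balances both:
fV = (1/ρ)|∂P/∂n| + V²/R  →  V² − fR·V + fR·V_g = 0
With fR = 1.37×10⁻⁴ × 1044×10³ m = 143 m/s:
V = [fR − √((fR)² − 4 fR V_g)]/2 = [143 − √(143² − 4×143×13.8)]/2 = 15.5 m/s
Supergeostrophic (V > V_g = 13.8 m/s), as expected around a high.
Converting: 15.5 m/s × 1.944 = 30.1 knots

30.1 knots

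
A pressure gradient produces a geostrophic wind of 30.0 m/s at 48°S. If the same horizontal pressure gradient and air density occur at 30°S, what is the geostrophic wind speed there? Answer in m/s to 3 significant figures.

With the same pressure gradient and density, V_g ∝ 1/f ∝ 1/sin φ.
V₂ = V₁ · sin φ₁ / sin φ₂ = 30.0 × sin 48° / sin 30°
V₂ = 30.0 × 0.7431/0.5000 = 44.6 m/s

44.6 m/s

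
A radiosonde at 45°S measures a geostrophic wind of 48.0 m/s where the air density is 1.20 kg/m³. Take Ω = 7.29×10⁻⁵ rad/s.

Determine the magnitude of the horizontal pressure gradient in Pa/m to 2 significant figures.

5.9×10⁻³ Pa/m

Coriolis parameter at 45°S:
f = 2Ω sin φ = 2 × 7.29×10⁻⁵ × sin 45° = 1.03×10⁻⁴ s⁻¹
Geostrophic balance rearranged: |∂P/∂n| = f ρ V_g
|∂P/∂n| = 1.03×10⁻⁴ × 1.20 × 48.0 = 5.94×10⁻³ Pa/m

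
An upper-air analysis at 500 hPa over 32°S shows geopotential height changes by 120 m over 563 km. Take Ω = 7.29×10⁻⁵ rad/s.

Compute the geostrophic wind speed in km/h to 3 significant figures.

97.4 km/h

Coriolis parameter at 32°S:
f = 2Ω sin φ = 2 × 7.29×10⁻⁵ × sin 32° = 7.73×10⁻⁵ s⁻¹
Height gradient: |∂Z/∂n| = 120 m / 563000 m = 2.13×10⁻⁴
On a pressure surface, geostrophic balance gives V_g = (g/f)|∂Z/∂n|:
V_g = 9.81 × 2.13×10⁻⁴ / 7.73×10⁻⁵ = 27.1 m/s
Converting: 27.1 m/s × 3.6 = 97.4 km/h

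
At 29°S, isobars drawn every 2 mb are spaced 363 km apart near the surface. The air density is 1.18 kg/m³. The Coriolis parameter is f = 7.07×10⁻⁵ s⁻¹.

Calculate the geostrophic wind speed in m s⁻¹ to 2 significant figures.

6.6 m s⁻¹

Pressure gradient: |∂P/∂n| = 200 Pa / 363000 m = 5.51×10⁻⁴ Pa/m
Geostrophic balance (pressure-gradient force = Coriolis force):
V_g = (1/(fρ)) |∂P/∂n| = 5.51×10⁻⁴ / (7.07×10⁻⁵ × 1.18) = 6.60 m/s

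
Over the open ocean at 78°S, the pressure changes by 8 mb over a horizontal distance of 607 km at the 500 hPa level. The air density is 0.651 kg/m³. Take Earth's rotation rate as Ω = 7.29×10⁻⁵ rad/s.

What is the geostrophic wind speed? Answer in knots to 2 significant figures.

28 knots

Coriolis parameter at 78°S:
f = 2Ω sin φ = 2 × 7.29×10⁻⁵ × sin 78° = 1.43×10⁻⁴ s⁻¹
Pressure gradient: |∂P/∂n| = 800 Pa / 607000 m = 1.32×10⁻³ Pa/m
Geostrophic balance (pressure-gradient force = Coriolis force):
V_g = (1/(fρ)) |∂P/∂n| = 1.32×10⁻³ / (1.43×10⁻⁴ × 0.651) = 14.2 m/s
Converting: 14.2 m/s × 1.944 = 28 knots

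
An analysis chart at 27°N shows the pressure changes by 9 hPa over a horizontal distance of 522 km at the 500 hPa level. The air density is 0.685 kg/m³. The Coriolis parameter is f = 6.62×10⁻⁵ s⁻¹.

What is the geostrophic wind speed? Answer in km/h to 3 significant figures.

Pressure gradient: |∂P/∂n| = 900 Pa / 522000 m = 1.72×10⁻³ Pa/m
Geostrophic balance (pressure-gradient force = Coriolis force):
V_g = (1/(fρ)) |∂P/∂n| = 1.72×10⁻³ / (6.62×10⁻⁵ × 0.685) = 38.0 m/s
Converting: 38.0 m/s × 3.6 = 137 km/h

137 km/h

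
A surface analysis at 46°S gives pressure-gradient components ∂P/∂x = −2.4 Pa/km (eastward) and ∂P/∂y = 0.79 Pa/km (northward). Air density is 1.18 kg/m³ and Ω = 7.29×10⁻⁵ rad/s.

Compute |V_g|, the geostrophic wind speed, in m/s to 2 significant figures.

Coriolis parameter at 46°S:
f = 2Ω sin φ = 2 × 7.29×10⁻⁵ × sin 46° = 1.05×10⁻⁴ s⁻¹
In the Southern Hemisphere f is negative: f = −1.05×10⁻⁴ s⁻¹.
Component geostrophic relations (x east, y north):
u_g = −(1/(fρ)) ∂P/∂y,  v_g = (1/(fρ)) ∂P/∂x
u_g = −(0.79×10⁻³)/(−1.05×10⁻⁴ × 1.18) = 6.38 m/s;  v_g = (−2.4×10⁻³)/(−1.05×10⁻⁴ × 1.18) = 19.4 m/s
|V_g| = √(u_g² + v_g²) = 20.4 m/s

20 m/s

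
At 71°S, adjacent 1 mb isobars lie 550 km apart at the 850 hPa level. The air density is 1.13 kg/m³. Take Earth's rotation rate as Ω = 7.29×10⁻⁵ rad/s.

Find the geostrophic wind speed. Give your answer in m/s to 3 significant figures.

Coriolis parameter at 71°S:
f = 2Ω sin φ = 2 × 7.29×10⁻⁵ × sin 71° = 1.38×10⁻⁴ s⁻¹
Pressure gradient: |∂P/∂n| = 100 Pa / 550000 m = 1.82×10⁻⁴ Pa/m
Geostrophic balance (pressure-gradient force = Coriolis force):
V_g = (1/(fρ)) |∂P/∂n| = 1.82×10⁻⁴ / (1.38×10⁻⁴ × 1.13) = 1.17 m/s

1.17 m/s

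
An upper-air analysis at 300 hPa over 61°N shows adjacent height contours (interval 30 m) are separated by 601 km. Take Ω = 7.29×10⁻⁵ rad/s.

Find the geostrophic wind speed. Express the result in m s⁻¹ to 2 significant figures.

3.8 m s⁻¹

Coriolis parameter at 61°N:
f = 2Ω sin φ = 2 × 7.29×10⁻⁵ × sin 61° = 1.28×10⁻⁴ s⁻¹
Height gradient: |∂Z/∂n| = 30 m / 601000 m = 4.99×10⁻⁵
On a pressure surface, geostrophic balance gives V_g = (g/f)|∂Z/∂n|:
V_g = 9.81 × 4.99×10⁻⁵ / 1.28×10⁻⁴ = 3.84 m/s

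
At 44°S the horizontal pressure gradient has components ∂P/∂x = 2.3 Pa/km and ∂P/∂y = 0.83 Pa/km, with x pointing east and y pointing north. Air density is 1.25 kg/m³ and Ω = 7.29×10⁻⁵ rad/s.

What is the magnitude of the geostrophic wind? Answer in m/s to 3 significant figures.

Coriolis parameter at 44°S:
f = 2Ω sin φ = 2 × 7.29×10⁻⁵ × sin 44° = 1.01×10⁻⁴ s⁻¹
In the Southern Hemisphere f is negative: f = −1.01×10⁻⁴ s⁻¹.
Component geostrophic relations (x east, y north):
u_g = −(1/(fρ)) ∂P/∂y,  v_g = (1/(fρ)) ∂P/∂x
u_g = −(0.83×10⁻³)/(−1.01×10⁻⁴ × 1.25) = 6.56 m/s;  v_g = (2.3×10⁻³)/(−1.01×10⁻⁴ × 1.25) = −18.2 m/s
|V_g| = √(u_g² + v_g²) = 19.3 m/s

19.3 m/s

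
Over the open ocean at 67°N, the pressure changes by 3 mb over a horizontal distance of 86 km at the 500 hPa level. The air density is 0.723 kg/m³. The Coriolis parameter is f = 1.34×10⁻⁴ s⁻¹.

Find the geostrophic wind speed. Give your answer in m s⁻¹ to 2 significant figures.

Pressure gradient: |∂P/∂n| = 300 Pa / 86000 m = 3.49×10⁻³ Pa/m
Geostrophic balance (pressure-gradient force = Coriolis force):
V_g = (1/(fρ)) |∂P/∂n| = 3.49×10⁻³ / (1.34×10⁻⁴ × 0.723) = 36.0 m/s

36 m s⁻¹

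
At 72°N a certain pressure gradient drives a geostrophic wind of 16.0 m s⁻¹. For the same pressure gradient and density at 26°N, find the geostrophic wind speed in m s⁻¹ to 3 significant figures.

With the same pressure gradient and density, V_g ∝ 1/f ∝ 1/sin φ.
V₂ = V₁ · sin φ₁ / sin φ₂ = 16.0 × sin 72° / sin 26°
V₂ = 16.0 × 0.9511/0.4384 = 34.7 m s⁻¹

34.7 m s⁻¹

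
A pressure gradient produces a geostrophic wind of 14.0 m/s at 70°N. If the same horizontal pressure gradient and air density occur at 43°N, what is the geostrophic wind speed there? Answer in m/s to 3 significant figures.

With the same pressure gradient and density, V_g ∝ 1/f ∝ 1/sin φ.
V₂ = V₁ · sin φ₁ / sin φ₂ = 14.0 × sin 70° / sin 43°
V₂ = 14.0 × 0.9397/0.6820 = 19.3 m/s

19.3 m/s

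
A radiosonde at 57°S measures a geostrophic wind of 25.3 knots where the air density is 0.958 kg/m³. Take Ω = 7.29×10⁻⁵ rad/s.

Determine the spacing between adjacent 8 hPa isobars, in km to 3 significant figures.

Coriolis parameter at 57°S:
f = 2Ω sin φ = 2 × 7.29×10⁻⁵ × sin 57° = 1.22×10⁻⁴ s⁻¹
Wind speed in SI: 25.3 knots = 13.0 m/s
Geostrophic balance rearranged: |∂P/∂n| = f ρ V_g
|∂P/∂n| = 1.22×10⁻⁴ × 0.958 × 13.0 = 1.52×10⁻³ Pa/m
Isobar spacing: Δn = ΔP/|∂P/∂n| = 800 Pa / 1.52×10⁻³ Pa/m = 524707 m ≈ 525 km

525 km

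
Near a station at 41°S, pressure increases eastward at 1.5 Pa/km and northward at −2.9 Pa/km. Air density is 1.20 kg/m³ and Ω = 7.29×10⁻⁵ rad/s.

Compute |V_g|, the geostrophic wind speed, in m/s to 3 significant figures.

28.4 m/s

Coriolis parameter at 41°S:
f = 2Ω sin φ = 2 × 7.29×10⁻⁵ × sin 41° = 9.57×10⁻⁵ s⁻¹
In the Southern Hemisphere f is negative: f = −9.57×10⁻⁵ s⁻¹.
Component geostrophic relations (x east, y north):
u_g = −(1/(fρ)) ∂P/∂y,  v_g = (1/(fρ)) ∂P/∂x
u_g = −(−2.9×10⁻³)/(−9.57×10⁻⁵ × 1.20) = −25.3 m/s;  v_g = (1.5×10⁻³)/(−9.57×10⁻⁵ × 1.20) = −13.1 m/s
|V_g| = √(u_g² + v_g²) = 28.4 m/s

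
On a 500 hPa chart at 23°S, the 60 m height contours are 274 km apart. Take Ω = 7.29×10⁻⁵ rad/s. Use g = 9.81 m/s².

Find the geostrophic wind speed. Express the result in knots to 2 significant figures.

Coriolis parameter at 23°S:
f = 2Ω sin φ = 2 × 7.29×10⁻⁵ × sin 23° = 5.70×10⁻⁵ s⁻¹
Height gradient: |∂Z/∂n| = 60 m / 274000 m = 2.19×10⁻⁴
On a pressure surface, geostrophic balance gives V_g = (g/f)|∂Z/∂n|:
V_g = 9.81 × 2.19×10⁻⁴ / 5.70×10⁻⁵ = 37.7 m/s
Converting: 37.7 m/s × 1.944 = 73 knots

73 knots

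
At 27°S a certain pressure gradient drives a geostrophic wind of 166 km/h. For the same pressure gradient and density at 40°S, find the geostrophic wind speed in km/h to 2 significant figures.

With the same pressure gradient and density, V_g ∝ 1/f ∝ 1/sin φ.
V₂ = V₁ · sin φ₁ / sin φ₂ = 166 × sin 27° / sin 40°
V₂ = 166 × 0.4540/0.6428 = 120 km/h

120 km/h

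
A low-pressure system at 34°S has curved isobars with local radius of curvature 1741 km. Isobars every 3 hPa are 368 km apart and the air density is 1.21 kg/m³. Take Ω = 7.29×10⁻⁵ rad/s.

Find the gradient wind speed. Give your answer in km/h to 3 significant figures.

Coriolis parameter at 34°S:
f = 2Ω sin φ = 2 × 7.29×10⁻⁵ × sin 34° = 8.15×10⁻⁵ s⁻¹
Pressure gradient: |∂P/∂n| = 300 Pa / 368000 m = 8.15×10⁻⁴ Pa/m
Geostrophic speed: V_g = |∂P/∂n|/(fρ) = 8.15×10⁻⁴/(8.15×10⁻⁵ × 1.21) = 8.26 m/s
Around a low, centrifugal force acts outward with Coriolis, so pressure-gradient force balances both:
(1/ρ)|∂P/∂n| = fV + V²/R  →  V² + fR·V − fR·V_g = 0
With fR = 8.15×10⁻⁵ × 1741×10³ m = 142 m/s:
V = [−fR + √((fR)² + 4 fR V_g)]/2 = [−142 + √(142² + 4×142×8.26)]/2 = 7.83 m/s
Subgeostrophic (V < V_g = 8.26 m/s), as expected around a low.
Converting: 7.83 m/s × 3.6 = 28.2 km/h

28.2 km/h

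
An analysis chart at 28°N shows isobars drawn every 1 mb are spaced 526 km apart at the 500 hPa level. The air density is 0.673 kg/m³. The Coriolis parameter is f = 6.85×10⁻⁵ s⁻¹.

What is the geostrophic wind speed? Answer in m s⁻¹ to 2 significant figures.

4.1 m s⁻¹

Pressure gradient: |∂P/∂n| = 100 Pa / 526000 m = 1.90×10⁻⁴ Pa/m
Geostrophic balance (pressure-gradient force = Coriolis force):
V_g = (1/(fρ)) |∂P/∂n| = 1.90×10⁻⁴ / (6.85×10⁻⁵ × 0.673) = 4.12 m/s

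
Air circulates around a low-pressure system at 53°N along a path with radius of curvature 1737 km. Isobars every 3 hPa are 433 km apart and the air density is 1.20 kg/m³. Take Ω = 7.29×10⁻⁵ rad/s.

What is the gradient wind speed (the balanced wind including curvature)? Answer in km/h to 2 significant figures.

17 km/h

Coriolis parameter at 53°N:
f = 2Ω sin φ = 2 × 7.29×10⁻⁵ × sin 53° = 1.16×10⁻⁴ s⁻¹
Pressure gradient: |∂P/∂n| = 300 Pa / 433000 m = 6.93×10⁻⁴ Pa/m
Geostrophic speed: V_g = |∂P/∂n|/(fρ) = 6.93×10⁻⁴/(1.16×10⁻⁴ × 1.20) = 4.96 m/s
Around a low, centrifugal force acts outward with Coriolis, so pressure-gradient force balances both:
(1/ρ)|∂P/∂n| = fV + V²/R  →  V² + fR·V − fR·V_g = 0
With fR = 1.16×10⁻⁴ × 1737×10³ m = 202 m/s:
V = [−fR + √((fR)² + 4 fR V_g)]/2 = [−202 + √(202² + 4×202×4.96)]/2 = 4.84 m/s
Subgeostrophic (V < V_g = 4.96 m/s), as expected around a low.
Converting: 4.84 m/s × 3.6 = 17 km/h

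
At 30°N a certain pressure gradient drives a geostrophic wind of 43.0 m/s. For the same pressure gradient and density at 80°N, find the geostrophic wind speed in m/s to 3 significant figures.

21.8 m/s

With the same pressure gradient and density, V_g ∝ 1/f ∝ 1/sin φ.
V₂ = V₁ · sin φ₁ / sin φ₂ = 43.0 × sin 30° / sin 80°
V₂ = 43.0 × 0.5000/0.9848 = 21.8 m/s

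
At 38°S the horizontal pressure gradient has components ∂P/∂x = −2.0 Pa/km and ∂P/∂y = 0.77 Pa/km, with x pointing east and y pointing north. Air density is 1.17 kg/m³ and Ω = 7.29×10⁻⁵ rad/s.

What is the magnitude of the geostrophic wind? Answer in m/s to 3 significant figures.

Coriolis parameter at 38°S:
f = 2Ω sin φ = 2 × 7.29×10⁻⁵ × sin 38° = 8.98×10⁻⁵ s⁻¹
In the Southern Hemisphere f is negative: f = −8.98×10⁻⁵ s⁻¹.
Component geostrophic relations (x east, y north):
u_g = −(1/(fρ)) ∂P/∂y,  v_g = (1/(fρ)) ∂P/∂x
u_g = −(0.77×10⁻³)/(−8.98×10⁻⁵ × 1.17) = 7.33 m/s;  v_g = (−2.0×10⁻³)/(−8.98×10⁻⁵ × 1.17) = 19.0 m/s
|V_g| = √(u_g² + v_g²) = 20.4 m/s

20.4 m/s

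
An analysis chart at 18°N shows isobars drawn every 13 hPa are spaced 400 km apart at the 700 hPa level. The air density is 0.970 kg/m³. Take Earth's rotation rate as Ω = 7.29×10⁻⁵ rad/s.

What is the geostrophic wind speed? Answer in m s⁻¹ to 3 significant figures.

Coriolis parameter at 18°N:
f = 2Ω sin φ = 2 × 7.29×10⁻⁵ × sin 18° = 4.51×10⁻⁵ s⁻¹
Pressure gradient: |∂P/∂n| = 1300 Pa / 400000 m = 3.25×10⁻³ Pa/m
Geostrophic balance (pressure-gradient force = Coriolis force):
V_g = (1/(fρ)) |∂P/∂n| = 3.25×10⁻³ / (4.51×10⁻⁵ × 0.970) = 74.4 m/s

74.4 m s⁻¹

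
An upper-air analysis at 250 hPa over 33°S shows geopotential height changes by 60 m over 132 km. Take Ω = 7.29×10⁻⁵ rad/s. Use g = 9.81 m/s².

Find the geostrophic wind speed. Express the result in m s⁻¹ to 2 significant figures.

Coriolis parameter at 33°S:
f = 2Ω sin φ = 2 × 7.29×10⁻⁵ × sin 33° = 7.94×10⁻⁵ s⁻¹
Height gradient: |∂Z/∂n| = 60 m / 132000 m = 4.55×10⁻⁴
On a pressure surface, geostrophic balance gives V_g = (g/f)|∂Z/∂n|:
V_g = 9.81 × 4.55×10⁻⁴ / 7.94×10⁻⁵ = 56.2 m/s

56 m s⁻¹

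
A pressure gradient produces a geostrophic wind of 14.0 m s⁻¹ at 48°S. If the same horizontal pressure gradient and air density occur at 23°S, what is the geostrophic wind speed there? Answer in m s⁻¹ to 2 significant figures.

27 m s⁻¹

With the same pressure gradient and density, V_g ∝ 1/f ∝ 1/sin φ.
V₂ = V₁ · sin φ₁ / sin φ₂ = 14.0 × sin 48° / sin 23°
V₂ = 14.0 × 0.7431/0.3907 = 27 m s⁻¹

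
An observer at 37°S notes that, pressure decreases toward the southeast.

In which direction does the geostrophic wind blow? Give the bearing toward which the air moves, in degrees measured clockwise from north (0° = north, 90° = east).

045°

The pressure-gradient force points toward the southeast (bearing 135°).
Geostrophic balance: in the Southern Hemisphere the Coriolis force deflects motion to the left, so the geostrophic wind blows 90° to the left of the pressure-gradient force (low pressure on the right).
Rotating 135° by 90° counterclockwise gives 045° — the wind blows toward the northeast.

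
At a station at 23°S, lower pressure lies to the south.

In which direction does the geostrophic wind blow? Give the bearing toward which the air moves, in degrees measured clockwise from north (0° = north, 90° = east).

090°

The pressure-gradient force points toward the south (bearing 180°).
Geostrophic balance: in the Southern Hemisphere the Coriolis force deflects motion to the left, so the geostrophic wind blows 90° to the left of the pressure-gradient force (low pressure on the right).
Rotating 180° by 90° counterclockwise gives 090° — the wind blows toward the east.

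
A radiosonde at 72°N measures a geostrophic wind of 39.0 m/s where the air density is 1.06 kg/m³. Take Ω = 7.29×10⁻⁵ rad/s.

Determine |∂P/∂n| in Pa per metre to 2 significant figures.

5.7×10⁻³ Pa/m

Coriolis parameter at 72°N:
f = 2Ω sin φ = 2 × 7.29×10⁻⁵ × sin 72° = 1.39×10⁻⁴ s⁻¹
Geostrophic balance rearranged: |∂P/∂n| = f ρ V_g
|∂P/∂n| = 1.39×10⁻⁴ × 1.06 × 39.0 = 5.73×10⁻³ Pa/m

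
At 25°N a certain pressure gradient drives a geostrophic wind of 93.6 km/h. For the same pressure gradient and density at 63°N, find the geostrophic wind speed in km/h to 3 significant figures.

With the same pressure gradient and density, V_g ∝ 1/f ∝ 1/sin φ.
V₂ = V₁ · sin φ₁ / sin φ₂ = 93.6 × sin 25° / sin 63°
V₂ = 93.6 × 0.4226/0.8910 = 44.4 km/h

44.4 km/h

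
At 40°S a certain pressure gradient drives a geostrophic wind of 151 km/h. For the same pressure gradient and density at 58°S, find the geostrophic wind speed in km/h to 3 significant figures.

With the same pressure gradient and density, V_g ∝ 1/f ∝ 1/sin φ.
V₂ = V₁ · sin φ₁ / sin φ₂ = 151 × sin 40° / sin 58°
V₂ = 151 × 0.6428/0.8480 = 114 km/h

114 km/h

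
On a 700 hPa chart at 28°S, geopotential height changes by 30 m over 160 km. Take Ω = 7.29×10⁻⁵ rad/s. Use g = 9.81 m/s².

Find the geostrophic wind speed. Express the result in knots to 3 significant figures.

52.2 knots

Coriolis parameter at 28°S:
f = 2Ω sin φ = 2 × 7.29×10⁻⁵ × sin 28° = 6.84×10⁻⁵ s⁻¹
Height gradient: |∂Z/∂n| = 30 m / 160000 m = 1.88×10⁻⁴
On a pressure surface, geostrophic balance gives V_g = (g/f)|∂Z/∂n|:
V_g = 9.81 × 1.88×10⁻⁴ / 6.84×10⁻⁵ = 26.9 m/s
Converting: 26.9 m/s × 1.944 = 52.2 knots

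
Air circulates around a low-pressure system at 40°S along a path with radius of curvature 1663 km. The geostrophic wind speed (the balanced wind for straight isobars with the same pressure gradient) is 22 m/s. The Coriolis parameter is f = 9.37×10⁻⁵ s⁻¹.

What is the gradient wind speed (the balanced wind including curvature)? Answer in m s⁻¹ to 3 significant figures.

Around a low, centrifugal force acts outward with Coriolis, so pressure-gradient force balances both:
(1/ρ)|∂P/∂n| = fV + V²/R  →  V² + fR·V − fR·V_g = 0
With fR = 9.37×10⁻⁵ × 1663×10³ m = 156 m/s:
V = [−fR + √((fR)² + 4 fR V_g)]/2 = [−156 + √(156² + 4×156×22)]/2 = 19.5 m/s
Subgeostrophic (V < V_g = 22 m/s), as expected around a low.

19.5 m s⁻¹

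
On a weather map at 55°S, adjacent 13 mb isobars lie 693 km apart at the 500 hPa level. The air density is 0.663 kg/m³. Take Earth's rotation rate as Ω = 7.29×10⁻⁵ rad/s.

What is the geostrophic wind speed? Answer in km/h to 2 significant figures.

85 km/h

Coriolis parameter at 55°S:
f = 2Ω sin φ = 2 × 7.29×10⁻⁵ × sin 55° = 1.19×10⁻⁴ s⁻¹
Pressure gradient: |∂P/∂n| = 1300 Pa / 693000 m = 1.88×10⁻³ Pa/m
Geostrophic balance (pressure-gradient force = Coriolis force):
V_g = (1/(fρ)) |∂P/∂n| = 1.88×10⁻³ / (1.19×10⁻⁴ × 0.663) = 23.7 m/s
Converting: 23.7 m/s × 3.6 = 85 km/h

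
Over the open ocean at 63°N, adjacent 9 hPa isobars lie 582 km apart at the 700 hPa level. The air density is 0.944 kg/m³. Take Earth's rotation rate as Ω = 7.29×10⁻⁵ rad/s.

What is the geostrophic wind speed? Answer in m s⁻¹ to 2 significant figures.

Coriolis parameter at 63°N:
f = 2Ω sin φ = 2 × 7.29×10⁻⁵ × sin 63° = 1.30×10⁻⁴ s⁻¹
Pressure gradient: |∂P/∂n| = 900 Pa / 582000 m = 1.55×10⁻³ Pa/m
Geostrophic balance (pressure-gradient force = Coriolis force):
V_g = (1/(fρ)) |∂P/∂n| = 1.55×10⁻³ / (1.30×10⁻⁴ × 0.944) = 12.6 m/s

13 m s⁻¹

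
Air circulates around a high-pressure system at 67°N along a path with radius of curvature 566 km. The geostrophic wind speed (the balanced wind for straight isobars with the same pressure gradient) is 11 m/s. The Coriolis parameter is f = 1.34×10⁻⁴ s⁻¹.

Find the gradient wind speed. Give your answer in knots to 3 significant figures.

Around a high, pressure-gradient force acts outward with centrifugal, so Coriolis balances both:
fV = (1/ρ)|∂P/∂n| + V²/R  →  V² − fR·V + fR·V_g = 0
With fR = 1.34×10⁻⁴ × 566×10³ m = 75.8 m/s:
V = [fR − √((fR)² − 4 fR V_g)]/2 = [75.8 − √(75.8² − 4×75.8×11)]/2 = 13.3 m/s
Supergeostrophic (V > V_g = 11 m/s), as expected around a high.
Converting: 13.3 m/s × 1.944 = 25.9 knots

25.9 knots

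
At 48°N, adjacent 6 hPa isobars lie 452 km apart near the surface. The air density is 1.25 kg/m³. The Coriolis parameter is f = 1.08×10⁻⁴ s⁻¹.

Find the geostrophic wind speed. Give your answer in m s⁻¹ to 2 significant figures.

9.8 m s⁻¹

Pressure gradient: |∂P/∂n| = 600 Pa / 452000 m = 1.33×10⁻³ Pa/m
Geostrophic balance (pressure-gradient force = Coriolis force):
V_g = (1/(fρ)) |∂P/∂n| = 1.33×10⁻³ / (1.08×10⁻⁴ × 1.25) = 9.83 m/s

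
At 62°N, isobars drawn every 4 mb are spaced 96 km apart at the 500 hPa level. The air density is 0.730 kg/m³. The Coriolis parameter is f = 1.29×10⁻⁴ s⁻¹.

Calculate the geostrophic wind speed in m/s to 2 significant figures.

44 m/s

Pressure gradient: |∂P/∂n| = 400 Pa / 96000 m = 4.17×10⁻³ Pa/m
Geostrophic balance (pressure-gradient force = Coriolis force):
V_g = (1/(fρ)) |∂P/∂n| = 4.17×10⁻³ / (1.29×10⁻⁴ × 0.730) = 44.2 m/s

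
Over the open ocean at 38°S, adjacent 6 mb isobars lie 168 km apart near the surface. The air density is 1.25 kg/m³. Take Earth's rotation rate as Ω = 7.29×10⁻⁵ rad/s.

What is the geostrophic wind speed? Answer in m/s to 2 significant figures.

32 m/s

Coriolis parameter at 38°S:
f = 2Ω sin φ = 2 × 7.29×10⁻⁵ × sin 38° = 8.98×10⁻⁵ s⁻¹
Pressure gradient: |∂P/∂n| = 600 Pa / 168000 m = 3.57×10⁻³ Pa/m
Geostrophic balance (pressure-gradient force = Coriolis force):
V_g = (1/(fρ)) |∂P/∂n| = 3.57×10⁻³ / (8.98×10⁻⁵ × 1.25) = 31.8 m/s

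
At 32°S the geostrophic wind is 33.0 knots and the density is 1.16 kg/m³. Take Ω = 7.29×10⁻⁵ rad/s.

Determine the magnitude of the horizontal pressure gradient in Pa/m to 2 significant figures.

Coriolis parameter at 32°S:
f = 2Ω sin φ = 2 × 7.29×10⁻⁵ × sin 32° = 7.73×10⁻⁵ s⁻¹
Wind speed in SI: 33.0 knots = 17.0 m/s
Geostrophic balance rearranged: |∂P/∂n| = f ρ V_g
|∂P/∂n| = 7.73×10⁻⁵ × 1.16 × 17.0 = 1.52×10⁻³ Pa/m

1.5×10⁻³ Pa/m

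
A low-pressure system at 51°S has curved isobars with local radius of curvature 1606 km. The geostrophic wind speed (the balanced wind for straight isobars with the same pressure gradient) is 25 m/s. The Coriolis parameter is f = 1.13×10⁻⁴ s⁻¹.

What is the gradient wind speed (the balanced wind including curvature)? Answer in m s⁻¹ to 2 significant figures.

22 m s⁻¹

Around a low, centrifugal force acts outward with Coriolis, so pressure-gradient force balances both:
(1/ρ)|∂P/∂n| = fV + V²/R  →  V² + fR·V − fR·V_g = 0
With fR = 1.13×10⁻⁴ × 1606×10³ m = 181 m/s:
V = [−fR + √((fR)² + 4 fR V_g)]/2 = [−181 + √(181² + 4×181×25)]/2 = 22.3 m/s
Subgeostrophic (V < V_g = 25 m/s), as expected around a low.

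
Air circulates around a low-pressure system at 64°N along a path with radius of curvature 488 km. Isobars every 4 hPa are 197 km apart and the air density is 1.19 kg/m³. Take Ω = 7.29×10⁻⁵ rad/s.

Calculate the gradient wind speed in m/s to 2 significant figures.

Coriolis parameter at 64°N:
f = 2Ω sin φ = 2 × 7.29×10⁻⁵ × sin 64° = 1.31×10⁻⁴ s⁻¹
Pressure gradient: |∂P/∂n| = 400 Pa / 197000 m = 2.03×10⁻³ Pa/m
Geostrophic speed: V_g = |∂P/∂n|/(fρ) = 2.03×10⁻³/(1.31×10⁻⁴ × 1.19) = 13.0 m/s
Around a low, centrifugal force acts outward with Coriolis, so pressure-gradient force balances both:
(1/ρ)|∂P/∂n| = fV + V²/R  →  V² + fR·V − fR·V_g = 0
With fR = 1.31×10⁻⁴ × 488×10³ m = 63.9 m/s:
V = [−fR + √((fR)² + 4 fR V_g)]/2 = [−63.9 + √(63.9² + 4×63.9×13)]/2 = 11.1 m/s
Subgeostrophic (V < V_g = 13 m/s), as expected around a low.

11 m/s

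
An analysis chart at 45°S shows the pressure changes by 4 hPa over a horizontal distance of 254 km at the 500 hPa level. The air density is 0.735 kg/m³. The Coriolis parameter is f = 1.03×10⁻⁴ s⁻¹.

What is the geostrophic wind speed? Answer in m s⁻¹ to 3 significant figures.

20.8 m s⁻¹

Pressure gradient: |∂P/∂n| = 400 Pa / 254000 m = 1.57×10⁻³ Pa/m
Geostrophic balance (pressure-gradient force = Coriolis force):
V_g = (1/(fρ)) |∂P/∂n| = 1.57×10⁻³ / (1.03×10⁻⁴ × 0.735) = 20.8 m/s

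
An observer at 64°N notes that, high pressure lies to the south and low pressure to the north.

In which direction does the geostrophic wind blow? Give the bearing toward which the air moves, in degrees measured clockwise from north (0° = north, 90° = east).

The pressure-gradient force points toward the north (bearing 000°).
Geostrophic balance: in the Northern Hemisphere the Coriolis force deflects motion to the right, so the geostrophic wind blows 90° to the right of the pressure-gradient force (low pressure on the left).
Rotating 000° by 90° clockwise gives 090° — the wind blows toward the east.

090°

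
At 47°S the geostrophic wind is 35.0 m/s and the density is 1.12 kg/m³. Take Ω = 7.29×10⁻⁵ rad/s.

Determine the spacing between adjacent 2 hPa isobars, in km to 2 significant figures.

Coriolis parameter at 47°S:
f = 2Ω sin φ = 2 × 7.29×10⁻⁵ × sin 47° = 1.07×10⁻⁴ s⁻¹
Geostrophic balance rearranged: |∂P/∂n| = f ρ V_g
|∂P/∂n| = 1.07×10⁻⁴ × 1.12 × 35.0 = 4.18×10⁻³ Pa/m
Isobar spacing: Δn = ΔP/|∂P/∂n| = 200 Pa / 4.18×10⁻³ Pa/m = 47847 m ≈ 48 km

48 km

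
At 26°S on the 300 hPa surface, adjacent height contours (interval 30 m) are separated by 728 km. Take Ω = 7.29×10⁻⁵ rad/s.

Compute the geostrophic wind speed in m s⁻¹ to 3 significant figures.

Coriolis parameter at 26°S:
f = 2Ω sin φ = 2 × 7.29×10⁻⁵ × sin 26° = 6.39×10⁻⁵ s⁻¹
Height gradient: |∂Z/∂n| = 30 m / 728000 m = 4.12×10⁻⁵
On a pressure surface, geostrophic balance gives V_g = (g/f)|∂Z/∂n|:
V_g = 9.81 × 4.12×10⁻⁵ / 6.39×10⁻⁵ = 6.32 m/s

6.32 m s⁻¹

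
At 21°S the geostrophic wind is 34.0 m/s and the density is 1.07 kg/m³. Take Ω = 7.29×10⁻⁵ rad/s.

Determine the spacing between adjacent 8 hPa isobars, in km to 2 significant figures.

Coriolis parameter at 21°S:
f = 2Ω sin φ = 2 × 7.29×10⁻⁵ × sin 21° = 5.23×10⁻⁵ s⁻¹
Geostrophic balance rearranged: |∂P/∂n| = f ρ V_g
|∂P/∂n| = 5.23×10⁻⁵ × 1.07 × 34.0 = 1.90×10⁻³ Pa/m
Isobar spacing: Δn = ΔP/|∂P/∂n| = 800 Pa / 1.90×10⁻³ Pa/m = 420863 m ≈ 420 km

420 km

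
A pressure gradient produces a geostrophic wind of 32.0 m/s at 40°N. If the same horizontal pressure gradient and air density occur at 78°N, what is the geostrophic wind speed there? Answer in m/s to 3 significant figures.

With the same pressure gradient and density, V_g ∝ 1/f ∝ 1/sin φ.
V₂ = V₁ · sin φ₁ / sin φ₂ = 32.0 × sin 40° / sin 78°
V₂ = 32.0 × 0.6428/0.9781 = 21.0 m/s

21.0 m/s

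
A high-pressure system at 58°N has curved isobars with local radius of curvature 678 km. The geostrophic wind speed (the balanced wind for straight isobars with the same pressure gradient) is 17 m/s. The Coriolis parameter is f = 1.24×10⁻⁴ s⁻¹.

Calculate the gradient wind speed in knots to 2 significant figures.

Around a high, pressure-gradient force acts outward with centrifugal, so Coriolis balances both:
fV = (1/ρ)|∂P/∂n| + V²/R  →  V² − fR·V + fR·V_g = 0
With fR = 1.24×10⁻⁴ × 678×10³ m = 84.1 m/s:
V = [fR − √((fR)² − 4 fR V_g)]/2 = [84.1 − √(84.1² − 4×84.1×17)]/2 = 23.7 m/s
Supergeostrophic (V > V_g = 17 m/s), as expected around a high.
Converting: 23.7 m/s × 1.944 = 46 knots

46 knots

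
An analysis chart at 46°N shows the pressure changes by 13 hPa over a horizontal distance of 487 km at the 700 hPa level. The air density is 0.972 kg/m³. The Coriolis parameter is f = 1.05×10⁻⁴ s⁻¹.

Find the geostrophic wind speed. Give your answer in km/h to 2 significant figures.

Pressure gradient: |∂P/∂n| = 1300 Pa / 487000 m = 2.67×10⁻³ Pa/m
Geostrophic balance (pressure-gradient force = Coriolis force):
V_g = (1/(fρ)) |∂P/∂n| = 2.67×10⁻³ / (1.05×10⁻⁴ × 0.972) = 26.2 m/s
Converting: 26.2 m/s × 3.6 = 94 km/h

94 km/h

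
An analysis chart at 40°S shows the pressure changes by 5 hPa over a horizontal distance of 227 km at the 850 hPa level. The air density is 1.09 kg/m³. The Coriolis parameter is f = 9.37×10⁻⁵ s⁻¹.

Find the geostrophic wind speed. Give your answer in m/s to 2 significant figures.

Pressure gradient: |∂P/∂n| = 500 Pa / 227000 m = 2.20×10⁻³ Pa/m
Geostrophic balance (pressure-gradient force = Coriolis force):
V_g = (1/(fρ)) |∂P/∂n| = 2.20×10⁻³ / (9.37×10⁻⁵ × 1.09) = 21.6 m/s

22 m/s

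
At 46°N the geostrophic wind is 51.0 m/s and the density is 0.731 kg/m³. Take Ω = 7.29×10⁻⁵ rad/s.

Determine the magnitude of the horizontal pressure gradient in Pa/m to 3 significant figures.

3.91×10⁻³ Pa/m

Coriolis parameter at 46°N:
f = 2Ω sin φ = 2 × 7.29×10⁻⁵ × sin 46° = 1.05×10⁻⁴ s⁻¹
Geostrophic balance rearranged: |∂P/∂n| = f ρ V_g
|∂P/∂n| = 1.05×10⁻⁴ × 0.731 × 51.0 = 3.91×10⁻³ Pa/m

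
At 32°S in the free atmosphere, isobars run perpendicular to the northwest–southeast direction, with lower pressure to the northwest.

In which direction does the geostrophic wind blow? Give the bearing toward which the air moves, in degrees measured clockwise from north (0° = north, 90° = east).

The pressure-gradient force points toward the northwest (bearing 315°).
Geostrophic balance: in the Southern Hemisphere the Coriolis force deflects motion to the left, so the geostrophic wind blows 90° to the left of the pressure-gradient force (low pressure on the right).
Rotating 315° by 90° counterclockwise gives 225° — the wind blows toward the southwest.

225°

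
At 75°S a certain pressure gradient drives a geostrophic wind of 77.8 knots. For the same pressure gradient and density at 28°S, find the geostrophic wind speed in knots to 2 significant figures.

With the same pressure gradient and density, V_g ∝ 1/f ∝ 1/sin φ.
V₂ = V₁ · sin φ₁ / sin φ₂ = 77.8 × sin 75° / sin 28°
V₂ = 77.8 × 0.9659/0.4695 = 160 knots

160 knots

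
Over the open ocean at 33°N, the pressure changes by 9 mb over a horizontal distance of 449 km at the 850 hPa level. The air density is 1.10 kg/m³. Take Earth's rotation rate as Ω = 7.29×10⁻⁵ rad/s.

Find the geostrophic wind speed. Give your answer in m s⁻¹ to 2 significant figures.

Coriolis parameter at 33°N:
f = 2Ω sin φ = 2 × 7.29×10⁻⁵ × sin 33° = 7.94×10⁻⁵ s⁻¹
Pressure gradient: |∂P/∂n| = 900 Pa / 449000 m = 2.00×10⁻³ Pa/m
Geostrophic balance (pressure-gradient force = Coriolis force):
V_g = (1/(fρ)) |∂P/∂n| = 2.00×10⁻³ / (7.94×10⁻⁵ × 1.10) = 22.9 m/s

23 m s⁻¹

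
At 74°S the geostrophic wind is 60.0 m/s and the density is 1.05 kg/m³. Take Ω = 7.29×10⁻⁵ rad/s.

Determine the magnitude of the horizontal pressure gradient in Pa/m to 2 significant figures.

8.8×10⁻³ Pa/m

Coriolis parameter at 74°S:
f = 2Ω sin φ = 2 × 7.29×10⁻⁵ × sin 74° = 1.40×10⁻⁴ s⁻¹
Geostrophic balance rearranged: |∂P/∂n| = f ρ V_g
|∂P/∂n| = 1.40×10⁻⁴ × 1.05 × 60.0 = 8.83×10⁻³ Pa/m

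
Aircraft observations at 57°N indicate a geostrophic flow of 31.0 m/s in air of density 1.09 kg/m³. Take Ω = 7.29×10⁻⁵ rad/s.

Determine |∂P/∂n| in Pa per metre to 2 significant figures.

4.1×10⁻³ Pa/m

Coriolis parameter at 57°N:
f = 2Ω sin φ = 2 × 7.29×10⁻⁵ × sin 57° = 1.22×10⁻⁴ s⁻¹
Geostrophic balance rearranged: |∂P/∂n| = f ρ V_g
|∂P/∂n| = 1.22×10⁻⁴ × 1.09 × 31.0 = 4.13×10⁻³ Pa/m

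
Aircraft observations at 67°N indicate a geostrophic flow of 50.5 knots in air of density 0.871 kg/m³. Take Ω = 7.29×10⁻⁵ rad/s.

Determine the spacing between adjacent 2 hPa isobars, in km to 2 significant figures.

66 km

Coriolis parameter at 67°N:
f = 2Ω sin φ = 2 × 7.29×10⁻⁵ × sin 67° = 1.34×10⁻⁴ s⁻¹
Wind speed in SI: 50.5 knots = 26.0 m/s
Geostrophic balance rearranged: |∂P/∂n| = f ρ V_g
|∂P/∂n| = 1.34×10⁻⁴ × 0.871 × 26.0 = 3.04×10⁻³ Pa/m
Isobar spacing: Δn = ΔP/|∂P/∂n| = 200 Pa / 3.04×10⁻³ Pa/m = 65857 m ≈ 66 km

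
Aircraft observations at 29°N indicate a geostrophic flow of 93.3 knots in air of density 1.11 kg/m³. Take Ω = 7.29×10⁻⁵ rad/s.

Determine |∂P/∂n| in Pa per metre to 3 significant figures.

Coriolis parameter at 29°N:
f = 2Ω sin φ = 2 × 7.29×10⁻⁵ × sin 29° = 7.07×10⁻⁵ s⁻¹
Wind speed in SI: 93.3 knots = 48.0 m/s
Geostrophic balance rearranged: |∂P/∂n| = f ρ V_g
|∂P/∂n| = 7.07×10⁻⁵ × 1.11 × 48.0 = 3.77×10⁻³ Pa/m

3.77×10⁻³ Pa/m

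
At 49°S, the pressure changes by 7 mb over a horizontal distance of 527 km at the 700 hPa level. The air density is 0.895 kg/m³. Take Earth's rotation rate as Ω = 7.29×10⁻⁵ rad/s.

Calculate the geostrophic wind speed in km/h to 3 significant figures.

48.6 km/h

Coriolis parameter at 49°S:
f = 2Ω sin φ = 2 × 7.29×10⁻⁵ × sin 49° = 1.10×10⁻⁴ s⁻¹
Pressure gradient: |∂P/∂n| = 700 Pa / 527000 m = 1.33×10⁻³ Pa/m
Geostrophic balance (pressure-gradient force = Coriolis force):
V_g = (1/(fρ)) |∂P/∂n| = 1.33×10⁻³ / (1.10×10⁻⁴ × 0.895) = 13.5 m/s
Converting: 13.5 m/s × 3.6 = 48.6 km/h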